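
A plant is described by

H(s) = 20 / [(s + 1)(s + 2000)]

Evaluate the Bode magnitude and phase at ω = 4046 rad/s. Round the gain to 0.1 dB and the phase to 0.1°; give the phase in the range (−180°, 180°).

-119.2 dB, -153.7°

At s = jω = j4046:
pole (s+1): 1 + j4046 → |·| = √(1²+4046²) = √16370117 ≈ 4046, ∠ = arctan(4046/1) ≈ 89.99°
pole (s+2000): 2000 + j4046 → |·| = √(2000²+4046²) = √20370116 ≈ 4513.3, ∠ = arctan(4046/2000) ≈ 63.70°
|H| = 20 / 1.8261e+07 ≈ 1.0952e-06
Gain = 20 log₁₀(1.0952e-06) ≈ -119.21 dB
∠H = 0.00° − 153.69° = -153.69°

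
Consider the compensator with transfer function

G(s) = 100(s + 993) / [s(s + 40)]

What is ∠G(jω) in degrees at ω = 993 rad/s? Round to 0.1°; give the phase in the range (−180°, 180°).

At s = jω = j993:
zero (s+993): 993 + j993 → |·| = √(993²+993²) = √1972098 ≈ 1404.3, ∠ = arctan(993/993) ≈ 45.00°
pole (s+40): 40 + j993 → |·| = √(40²+993²) = √987649 ≈ 993.81, ∠ = arctan(993/40) ≈ 87.69°
pole at origin: |s| = 993, ∠ = 90.00° (in denominator)
∠G = 45.00° − 177.69° = -132.69°

-132.7°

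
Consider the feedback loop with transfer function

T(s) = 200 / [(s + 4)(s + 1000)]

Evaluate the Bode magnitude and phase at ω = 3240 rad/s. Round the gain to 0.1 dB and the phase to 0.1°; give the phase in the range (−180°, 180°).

-94.8 dB, -162.8°

At s = jω = j3240:
pole (s+4): 4 + j3240 → |·| = √(4²+3240²) = √10497616 ≈ 3240, ∠ = arctan(3240/4) ≈ 89.93°
pole (s+1000): 1000 + j3240 → |·| = √(1000²+3240²) = √11497600 ≈ 3390.8, ∠ = arctan(3240/1000) ≈ 72.85°
|T| = 200 / 1.0986e+07 ≈ 1.8205e-05
Gain = 20 log₁₀(1.8205e-05) ≈ -94.80 dB
∠T = 0.00° − 162.78° = -162.78°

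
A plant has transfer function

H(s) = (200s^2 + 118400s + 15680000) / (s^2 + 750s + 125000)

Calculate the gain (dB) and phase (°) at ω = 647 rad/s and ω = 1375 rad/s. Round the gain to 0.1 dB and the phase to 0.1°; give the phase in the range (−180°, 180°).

Substitute s = j647:
Numerator: 200(j647)^2 + 118400(j647) + 15680000 = -68041800 + j76604800
Denominator: (j647)^2 + 750(j647) + 125000 = -293609 + j485250
|N| = √(68041800² + 76604800²) ≈ 1.0246e+08, ∠N ≈ 131.61°
|D| = √(293609² + 485250²) ≈ 5.6716e+05, ∠D ≈ 121.18°
|H| = 1.0246e+08 / 5.6716e+05 ≈ 180.65
Gain = 20 log₁₀(180.65) ≈ 45.14 dB
∠H = 131.61° − 121.18° = 10.43°

Substitute s = j1375:
Numerator: 200(j1375)^2 + 118400(j1375) + 15680000 = -362445000 + j162800000
Denominator: (j1375)^2 + 750(j1375) + 125000 = -1765625 + j1031250
|N| = √(362445000² + 162800000²) ≈ 3.9733e+08, ∠N ≈ 155.81°
|D| = √(1765625² + 1031250²) ≈ 2.0447e+06, ∠D ≈ 149.71°
|H| = 3.9733e+08 / 2.0447e+06 ≈ 194.32
Gain = 20 log₁₀(194.32) ≈ 45.77 dB
∠H = 155.81° − 149.71° = 6.10°

ω = 647: 45.1 dB, 10.4°; ω = 1375: 45.8 dB, 6.1°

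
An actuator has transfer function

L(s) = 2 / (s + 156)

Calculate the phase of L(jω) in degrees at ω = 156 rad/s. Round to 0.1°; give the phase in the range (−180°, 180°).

-45.0°

At s = jω = j156:
pole (s+156): 156 + j156 → |·| = √(156²+156²) = √48672 ≈ 220.62, ∠ = arctan(156/156) ≈ 45.00°
∠L = 0.00° − 45.00° = -45.00°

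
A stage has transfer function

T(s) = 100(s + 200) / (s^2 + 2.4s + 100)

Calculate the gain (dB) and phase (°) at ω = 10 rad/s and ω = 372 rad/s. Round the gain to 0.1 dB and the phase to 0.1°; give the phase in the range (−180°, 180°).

ω = 10: 58.4 dB, -87.1°; ω = 372: -10.3 dB, -117.9°

At s = jω = j10:
zero (s+200): 200 + j10 → |·| = √(200²+10²) = √40100 ≈ 200.25, ∠ = arctan(10/200) ≈ 2.86°
quadratic: (j10)² + 2.4·j10 + 100 = 0 + j24 → |·| ≈ 24, ∠ ≈ 90.00°
|T| = 100 · 200.25 / 24 ≈ 834.38
Gain = 20 log₁₀(834.38) ≈ 58.43 dB
∠T = 2.86° − 90.00° = -87.14°

At s = jω = j372:
zero (s+200): 200 + j372 → |·| = √(200²+372²) = √178384 ≈ 422.36, ∠ = arctan(372/200) ≈ 61.74°
quadratic: (j372)² + 2.4·j372 + 100 = -138284 + j892.8 → |·| ≈ 1.3829e+05, ∠ ≈ 179.63°
|T| = 100 · 422.36 / 1.3829e+05 ≈ 0.30542
Gain = 20 log₁₀(0.30542) ≈ -10.30 dB
∠T = 61.74° − 179.63° = -117.89°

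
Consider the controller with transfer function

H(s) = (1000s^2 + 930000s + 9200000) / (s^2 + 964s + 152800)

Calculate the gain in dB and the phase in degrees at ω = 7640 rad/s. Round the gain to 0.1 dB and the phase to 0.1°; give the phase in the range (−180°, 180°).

60.0 dB, 0.3°

Substitute s = j7640:
Numerator: 1000(j7640)^2 + 930000(j7640) + 9200000 = -58360400000 + j7105200000
Denominator: (j7640)^2 + 964(j7640) + 152800 = -58216800 + j7364960
|N| = √(58360400000² + 7105200000²) ≈ 5.8791e+10, ∠N ≈ 173.06°
|D| = √(58216800² + 7364960²) ≈ 5.8681e+07, ∠D ≈ 172.79°
|H| = 5.8791e+10 / 5.8681e+07 ≈ 1001.9
Gain = 20 log₁₀(1001.9) ≈ 60.02 dB
∠H = 173.06° − 172.79° = 0.27°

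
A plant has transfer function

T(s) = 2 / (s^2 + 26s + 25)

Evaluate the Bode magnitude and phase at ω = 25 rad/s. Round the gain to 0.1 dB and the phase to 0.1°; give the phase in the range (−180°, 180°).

Substitute s = j25:
Numerator: 2 = 2 + j0
Denominator: (j25)^2 + 26(j25) + 25 = -600 + j650
|N| = √(2² + 0²) ≈ 2, ∠N ≈ 0.00°
|D| = √(600² + 650²) ≈ 884.59, ∠D ≈ 132.71°
|T| = 2 / 884.59 ≈ 0.0022609
Gain = 20 log₁₀(0.0022609) ≈ -52.91 dB
∠T = 0.00° − 132.71° = -132.71°

-52.9 dB, -132.7°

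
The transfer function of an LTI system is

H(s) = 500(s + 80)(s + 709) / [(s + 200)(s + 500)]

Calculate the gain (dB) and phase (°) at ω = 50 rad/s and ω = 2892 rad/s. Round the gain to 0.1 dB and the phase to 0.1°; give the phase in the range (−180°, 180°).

At s = jω = j50:
zero (s+80): 80 + j50 → |·| = √(80²+50²) = √8900 ≈ 94.34, ∠ = arctan(50/80) ≈ 32.01°
zero (s+709): 709 + j50 → |·| = √(709²+50²) = √505181 ≈ 710.76, ∠ = arctan(50/709) ≈ 4.03°
pole (s+200): 200 + j50 → |·| = √(200²+50²) = √42500 ≈ 206.16, ∠ = arctan(50/200) ≈ 14.04°
pole (s+500): 500 + j50 → |·| = √(500²+50²) = √252500 ≈ 502.49, ∠ = arctan(50/500) ≈ 5.71°
|H| = 500 · 67053 / 1.0359e+05 ≈ 323.65
Gain = 20 log₁₀(323.65) ≈ 50.20 dB
∠H = 36.04° − 19.75° = 16.29°

At s = jω = j2892:
zero (s+80): 80 + j2892 → |·| = √(80²+2892²) = √8370064 ≈ 2893.1, ∠ = arctan(2892/80) ≈ 88.42°
zero (s+709): 709 + j2892 → |·| = √(709²+2892²) = √8866345 ≈ 2977.6, ∠ = arctan(2892/709) ≈ 76.23°
pole (s+200): 200 + j2892 → |·| = √(200²+2892²) = √8403664 ≈ 2898.9, ∠ = arctan(2892/200) ≈ 86.04°
pole (s+500): 500 + j2892 → |·| = √(500²+2892²) = √8613664 ≈ 2934.9, ∠ = arctan(2892/500) ≈ 80.19°
|H| = 500 · 8.6145e+06 / 8.508e+06 ≈ 506.26
Gain = 20 log₁₀(506.26) ≈ 54.09 dB
∠H = 164.65° − 166.23° = -1.58°

ω = 50: 50.2 dB, 16.3°; ω = 2892: 54.1 dB, -1.6°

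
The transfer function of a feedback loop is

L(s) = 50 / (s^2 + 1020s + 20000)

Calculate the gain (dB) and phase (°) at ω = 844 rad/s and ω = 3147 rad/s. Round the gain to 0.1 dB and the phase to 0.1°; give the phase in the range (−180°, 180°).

Substitute s = j844:
Numerator: 50 = 50 + j0
Denominator: (j844)^2 + 1020(j844) + 20000 = -692336 + j860880
|N| = √(50² + 0²) ≈ 50, ∠N ≈ 0.00°
|D| = √(692336² + 860880²) ≈ 1.1047e+06, ∠D ≈ 128.81°
|L| = 50 / 1.1047e+06 ≈ 4.5261e-05
Gain = 20 log₁₀(4.5261e-05) ≈ -86.89 dB
∠L = 0.00° − 128.81° = -128.81°

Substitute s = j3147:
Numerator: 50 = 50 + j0
Denominator: (j3147)^2 + 1020(j3147) + 20000 = -9883609 + j3209940
|N| = √(50² + 0²) ≈ 50, ∠N ≈ 0.00°
|D| = √(9883609² + 3209940²) ≈ 1.0392e+07, ∠D ≈ 162.01°
|L| = 50 / 1.0392e+07 ≈ 4.8114e-06
Gain = 20 log₁₀(4.8114e-06) ≈ -106.35 dB
∠L = 0.00° − 162.01° = -162.01°

ω = 844: -86.9 dB, -128.8°; ω = 3147: -106.4 dB, -162.0°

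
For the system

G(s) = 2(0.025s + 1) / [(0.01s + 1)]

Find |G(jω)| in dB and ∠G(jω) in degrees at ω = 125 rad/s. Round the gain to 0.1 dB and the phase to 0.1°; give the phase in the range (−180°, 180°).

At ω = 125 rad/s:
zero (1 + j125·0.025) = 1 + j3.125 → |·| ≈ 3.2811, ∠ ≈ 72.26°
pole (1 + j125·0.01) = 1 + j1.25 → |·| ≈ 1.6008, ∠ ≈ 51.34°
|G| = 2 · 3.2811 / (1.6008) ≈ 4.0993
Gain = 20 log₁₀(4.0993) ≈ 12.25 dB
∠G = (72.26°) − (51.34°) = 20.92°

12.3 dB, 20.9°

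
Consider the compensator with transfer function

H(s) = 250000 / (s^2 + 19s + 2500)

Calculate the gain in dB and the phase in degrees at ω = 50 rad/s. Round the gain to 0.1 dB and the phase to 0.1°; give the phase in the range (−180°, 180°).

48.4 dB, -90.0°

At s = jω = j50:
quadratic: (j50)² + 19·j50 + 2500 = 0 + j950 → |·| ≈ 950, ∠ ≈ 90.00°
|H| = 250000 / 950 ≈ 263.16
Gain = 20 log₁₀(263.16) ≈ 48.40 dB
∠H = 0.00° − 90.00° = -90.00°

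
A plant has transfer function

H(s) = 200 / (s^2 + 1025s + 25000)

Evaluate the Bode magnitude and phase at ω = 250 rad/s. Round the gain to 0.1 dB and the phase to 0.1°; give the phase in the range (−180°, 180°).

-62.2 dB, -98.3°

Substitute s = j250:
Numerator: 200 = 200 + j0
Denominator: (j250)^2 + 1025(j250) + 25000 = -37500 + j256250
|N| = √(200² + 0²) ≈ 200, ∠N ≈ 0.00°
|D| = √(37500² + 256250²) ≈ 2.5898e+05, ∠D ≈ 98.33°
|H| = 200 / 2.5898e+05 ≈ 0.00077226
Gain = 20 log₁₀(0.00077226) ≈ -62.24 dB
∠H = 0.00° − 98.33° = -98.33°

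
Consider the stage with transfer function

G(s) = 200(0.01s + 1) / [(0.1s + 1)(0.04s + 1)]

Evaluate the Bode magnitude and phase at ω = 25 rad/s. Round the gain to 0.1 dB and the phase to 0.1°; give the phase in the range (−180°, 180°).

34.7 dB, -99.2°

At ω = 25 rad/s:
zero (1 + j25·0.01) = 1 + j0.25 → |·| ≈ 1.0308, ∠ ≈ 14.04°
pole (1 + j25·0.1) = 1 + j2.5 → |·| ≈ 2.6926, ∠ ≈ 68.20°
pole (1 + j25·0.04) = 1 + j1 → |·| ≈ 1.4142, ∠ ≈ 45.00°
|G| = 200 · 1.0308 / (2.6926 · 1.4142) ≈ 54.14
Gain = 20 log₁₀(54.14) ≈ 34.67 dB
∠G = (14.04°) − (68.20° + 45.00°) = -99.16°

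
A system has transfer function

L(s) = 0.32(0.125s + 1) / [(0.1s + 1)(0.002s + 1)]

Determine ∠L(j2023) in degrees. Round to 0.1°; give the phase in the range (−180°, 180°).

-76.1°

At ω = 2023 rad/s:
zero (1 + j2023·0.125) = 1 + j252.875 → |·| ≈ 252.88, ∠ ≈ 89.77°
pole (1 + j2023·0.1) = 1 + j202.3 → |·| ≈ 202.3, ∠ ≈ 89.72°
pole (1 + j2023·0.002) = 1 + j4.046 → |·| ≈ 4.1677, ∠ ≈ 76.12°
∠L = (89.77°) − (89.72° + 76.12°) = -76.07°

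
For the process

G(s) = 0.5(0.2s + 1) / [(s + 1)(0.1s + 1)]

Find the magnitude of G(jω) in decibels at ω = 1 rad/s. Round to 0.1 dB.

At ω = 1 rad/s:
zero (1 + j1·0.2) = 1 + j0.2 → |·| ≈ 1.0198, ∠ ≈ 11.31°
pole (1 + j1·1) = 1 + j1 → |·| ≈ 1.4142, ∠ ≈ 45.00°
pole (1 + j1·0.1) = 1 + j0.1 → |·| ≈ 1.005, ∠ ≈ 5.71°
|G| = 0.5 · 1.0198 / (1.4142 · 1.005) ≈ 0.35876
Gain = 20 log₁₀(0.35876) ≈ -8.90 dB

-8.9 dB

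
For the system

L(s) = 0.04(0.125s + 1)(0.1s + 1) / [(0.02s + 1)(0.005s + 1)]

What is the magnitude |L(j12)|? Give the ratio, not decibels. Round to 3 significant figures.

At ω = 12 rad/s:
zero (1 + j12·0.125) = 1 + j1.5 → |·| ≈ 1.8028, ∠ ≈ 56.31°
zero (1 + j12·0.1) = 1 + j1.2 → |·| ≈ 1.562, ∠ ≈ 50.19°
pole (1 + j12·0.02) = 1 + j0.24 → |·| ≈ 1.0284, ∠ ≈ 13.50°
pole (1 + j12·0.005) = 1 + j0.06 → |·| ≈ 1.0018, ∠ ≈ 3.43°
|L| = 0.04 · 1.8028 · 1.562 / (1.0284 · 1.0018) ≈ 0.10933

0.109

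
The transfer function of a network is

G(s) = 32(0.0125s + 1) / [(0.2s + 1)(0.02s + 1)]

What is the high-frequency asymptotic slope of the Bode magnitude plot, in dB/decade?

Each pole contributes −20 dB/decade at high frequency; each zero contributes +20 dB/decade.
Net: 1 zero(s) − 2 pole(s) → -20 dB/decade.

-20 dB/decade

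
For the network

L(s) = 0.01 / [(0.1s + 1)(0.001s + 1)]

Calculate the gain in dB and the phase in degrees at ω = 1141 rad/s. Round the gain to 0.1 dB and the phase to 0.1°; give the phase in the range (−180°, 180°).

-84.8 dB, -138.3°

At ω = 1141 rad/s:
pole (1 + j1141·0.1) = 1 + j114.1 → |·| ≈ 114.1, ∠ ≈ 89.50°
pole (1 + j1141·0.001) = 1 + j1.141 → |·| ≈ 1.5172, ∠ ≈ 48.77°
|L| = 0.01 · 1 / (114.1 · 1.5172) ≈ 5.7766e-05
Gain = 20 log₁₀(5.7766e-05) ≈ -84.77 dB
∠L = (0°) − (89.50° + 48.77°) = -138.27°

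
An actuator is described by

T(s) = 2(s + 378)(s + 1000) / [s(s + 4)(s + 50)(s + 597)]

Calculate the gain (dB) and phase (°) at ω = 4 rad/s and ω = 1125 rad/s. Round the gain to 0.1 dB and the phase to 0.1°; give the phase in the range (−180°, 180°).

At s = jω = j4:
zero (s+378): 378 + j4 → |·| = √(378²+4²) = √142900 ≈ 378.02, ∠ = arctan(4/378) ≈ 0.61°
zero (s+1000): 1000 + j4 → |·| = √(1000²+4²) = √1000016 ≈ 1000, ∠ = arctan(4/1000) ≈ 0.23°
pole (s+4): 4 + j4 → |·| = √(4²+4²) = √32 ≈ 5.6569, ∠ = arctan(4/4) ≈ 45.00°
pole (s+50): 50 + j4 → |·| = √(50²+4²) = √2516 ≈ 50.16, ∠ = arctan(4/50) ≈ 4.57°
pole (s+597): 597 + j4 → |·| = √(597²+4²) = √356425 ≈ 597.01, ∠ = arctan(4/597) ≈ 0.38°
pole at origin: |s| = 4, ∠ = 90.00° (in denominator)
|T| = 2 · 3.7802e+05 / 6.7761e+05 ≈ 1.1157
Gain = 20 log₁₀(1.1157) ≈ 0.95 dB
∠T = 0.84° − 139.95° = -139.11°

At s = jω = j1125:
zero (s+378): 378 + j1125 → |·| = √(378²+1125²) = √1408509 ≈ 1186.8, ∠ = arctan(1125/378) ≈ 71.43°
zero (s+1000): 1000 + j1125 → |·| = √(1000²+1125²) = √2265625 ≈ 1505.2, ∠ = arctan(1125/1000) ≈ 48.37°
pole (s+4): 4 + j1125 → |·| = √(4²+1125²) = √1265641 ≈ 1125, ∠ = arctan(1125/4) ≈ 89.80°
pole (s+50): 50 + j1125 → |·| = √(50²+1125²) = √1268125 ≈ 1126.1, ∠ = arctan(1125/50) ≈ 87.46°
pole (s+597): 597 + j1125 → |·| = √(597²+1125²) = √1622034 ≈ 1273.6, ∠ = arctan(1125/597) ≈ 62.05°
pole at origin: |s| = 1125, ∠ = 90.00° (in denominator)
|T| = 2 · 1.7864e+06 / 1.8152e+12 ≈ 1.9683e-06
Gain = 20 log₁₀(1.9683e-06) ≈ -114.12 dB
∠T = 119.80° − 329.31° = -209.51° ≡ 150.49° (principal value)

ω = 4: 1.0 dB, -139.1°; ω = 1125: -114.1 dB, 150.5°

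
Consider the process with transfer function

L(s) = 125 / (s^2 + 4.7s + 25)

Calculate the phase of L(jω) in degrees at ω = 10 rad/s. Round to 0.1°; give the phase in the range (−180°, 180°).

At s = jω = j10:
quadratic: (j10)² + 4.7·j10 + 25 = -75 + j47 → |·| ≈ 88.51, ∠ ≈ 147.93°
∠L = 0.00° − 147.93° = -147.93°

-147.9°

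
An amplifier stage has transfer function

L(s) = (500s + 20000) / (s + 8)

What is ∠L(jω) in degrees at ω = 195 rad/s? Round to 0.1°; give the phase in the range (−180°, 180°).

-9.2°

Substitute s = j195:
Numerator: 500(j195) + 20000 = 20000 + j97500
Denominator: (j195) + 8 = 8 + j195
|N| = √(20000² + 97500²) ≈ 99530, ∠N ≈ 78.41°
|D| = √(8² + 195²) ≈ 195.16, ∠D ≈ 87.65°
∠L = 78.41° − 87.65° = -9.24°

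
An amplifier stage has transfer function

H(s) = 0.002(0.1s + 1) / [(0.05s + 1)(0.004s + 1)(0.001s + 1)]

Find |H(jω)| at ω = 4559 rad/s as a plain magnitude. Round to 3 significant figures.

At ω = 4559 rad/s:
zero (1 + j4559·0.1) = 1 + j455.9 → |·| ≈ 455.9, ∠ ≈ 89.87°
pole (1 + j4559·0.05) = 1 + j227.95 → |·| ≈ 227.95, ∠ ≈ 89.75°
pole (1 + j4559·0.004) = 1 + j18.236 → |·| ≈ 18.263, ∠ ≈ 86.86°
pole (1 + j4559·0.001) = 1 + j4.559 → |·| ≈ 4.6674, ∠ ≈ 77.63°
|H| = 0.002 · 455.9 / (227.95 · 18.263 · 4.6674) ≈ 4.6926e-05

4.69e-05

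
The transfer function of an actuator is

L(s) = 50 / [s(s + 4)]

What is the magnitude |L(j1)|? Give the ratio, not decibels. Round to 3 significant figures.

12.1

At s = jω = j1:
pole (s+4): 4 + j1 → |·| = √(4²+1²) = √17 ≈ 4.1231, ∠ = arctan(1/4) ≈ 14.04°
pole at origin: |s| = 1, ∠ = 90.00° (in denominator)
|L| = 50 / 4.1231 ≈ 12.127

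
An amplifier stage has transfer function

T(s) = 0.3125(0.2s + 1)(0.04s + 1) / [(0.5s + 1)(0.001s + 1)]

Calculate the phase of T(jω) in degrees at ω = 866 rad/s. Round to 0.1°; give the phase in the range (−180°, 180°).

At ω = 866 rad/s:
zero (1 + j866·0.2) = 1 + j173.2 → |·| ≈ 173.2, ∠ ≈ 89.67°
zero (1 + j866·0.04) = 1 + j34.64 → |·| ≈ 34.654, ∠ ≈ 88.35°
pole (1 + j866·0.5) = 1 + j433 → |·| ≈ 433, ∠ ≈ 89.87°
pole (1 + j866·0.001) = 1 + j0.866 → |·| ≈ 1.3229, ∠ ≈ 40.89°
∠T = (89.67° + 88.35°) − (89.87° + 40.89°) = 47.26°

47.3°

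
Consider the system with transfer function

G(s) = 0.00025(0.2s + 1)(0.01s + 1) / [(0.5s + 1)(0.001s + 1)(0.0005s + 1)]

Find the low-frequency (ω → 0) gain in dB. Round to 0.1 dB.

-72.0 dB

G(0) = 0.00025 · 1 / 1 = 0.00025
20 log₁₀(0.00025) ≈ -72.04 dB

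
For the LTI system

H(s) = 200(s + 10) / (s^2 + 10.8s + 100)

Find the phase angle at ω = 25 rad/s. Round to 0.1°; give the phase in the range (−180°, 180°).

At s = jω = j25:
zero (s+10): 10 + j25 → |·| = √(10²+25²) = √725 ≈ 26.926, ∠ = arctan(25/10) ≈ 68.20°
quadratic: (j25)² + 10.8·j25 + 100 = -525 + j270 → |·| ≈ 590.36, ∠ ≈ 152.78°
∠H = 68.20° − 152.78° = -84.58°

-84.6°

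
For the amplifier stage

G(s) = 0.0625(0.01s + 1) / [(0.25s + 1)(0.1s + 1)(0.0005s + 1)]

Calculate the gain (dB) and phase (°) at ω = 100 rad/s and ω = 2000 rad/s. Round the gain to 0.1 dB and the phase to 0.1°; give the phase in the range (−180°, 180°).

ω = 100: -69.1 dB, -129.9°; ω = 2000: -101.1 dB, -137.5°

At ω = 100 rad/s:
zero (1 + j100·0.01) = 1 + j1 → |·| ≈ 1.4142, ∠ ≈ 45.00°
pole (1 + j100·0.25) = 1 + j25 → |·| ≈ 25.02, ∠ ≈ 87.71°
pole (1 + j100·0.1) = 1 + j10 → |·| ≈ 10.05, ∠ ≈ 84.29°
pole (1 + j100·0.0005) = 1 + j0.05 → |·| ≈ 1.0012, ∠ ≈ 2.86°
|G| = 0.0625 · 1.4142 / (25.02 · 10.05 · 1.0012) ≈ 0.00035109
Gain = 20 log₁₀(0.00035109) ≈ -69.09 dB
∠G = (45.00°) − (87.71° + 84.29° + 2.86°) = -129.86°

At ω = 2000 rad/s:
zero (1 + j2000·0.01) = 1 + j20 → |·| ≈ 20.025, ∠ ≈ 87.14°
pole (1 + j2000·0.25) = 1 + j500 → |·| ≈ 500, ∠ ≈ 89.89°
pole (1 + j2000·0.1) = 1 + j200 → |·| ≈ 200, ∠ ≈ 89.71°
pole (1 + j2000·0.0005) = 1 + j1 → |·| ≈ 1.4142, ∠ ≈ 45.00°
|G| = 0.0625 · 20.025 / (500 · 200 · 1.4142) ≈ 8.85e-06
Gain = 20 log₁₀(8.85e-06) ≈ -101.06 dB
∠G = (87.14°) − (89.89° + 89.71° + 45.00°) = -137.46°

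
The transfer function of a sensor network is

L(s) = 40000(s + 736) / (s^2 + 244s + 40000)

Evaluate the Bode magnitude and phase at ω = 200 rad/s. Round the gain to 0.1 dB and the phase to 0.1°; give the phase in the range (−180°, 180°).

55.9 dB, -74.8°

At s = jω = j200:
zero (s+736): 736 + j200 → |·| = √(736²+200²) = √581696 ≈ 762.69, ∠ = arctan(200/736) ≈ 15.20°
quadratic: (j200)² + 244·j200 + 40000 = 0 + j48800 → |·| ≈ 48800, ∠ ≈ 90.00°
|L| = 40000 · 762.69 / 48800 ≈ 625.16
Gain = 20 log₁₀(625.16) ≈ 55.92 dB
∠L = 15.20° − 90.00° = -74.80°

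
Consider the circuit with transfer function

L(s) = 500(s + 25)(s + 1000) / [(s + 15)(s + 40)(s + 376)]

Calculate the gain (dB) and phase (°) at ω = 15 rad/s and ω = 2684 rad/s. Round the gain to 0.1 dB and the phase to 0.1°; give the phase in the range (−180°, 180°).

At s = jω = j15:
zero (s+25): 25 + j15 → |·| = √(25²+15²) = √850 ≈ 29.155, ∠ = arctan(15/25) ≈ 30.96°
zero (s+1000): 1000 + j15 → |·| = √(1000²+15²) = √1000225 ≈ 1000.1, ∠ = arctan(15/1000) ≈ 0.86°
pole (s+15): 15 + j15 → |·| = √(15²+15²) = √450 ≈ 21.213, ∠ = arctan(15/15) ≈ 45.00°
pole (s+40): 40 + j15 → |·| = √(40²+15²) = √1825 ≈ 42.72, ∠ = arctan(15/40) ≈ 20.56°
pole (s+376): 376 + j15 → |·| = √(376²+15²) = √141601 ≈ 376.3, ∠ = arctan(15/376) ≈ 2.28°
|L| = 500 · 29158 / 3.4101e+05 ≈ 42.752
Gain = 20 log₁₀(42.752) ≈ 32.62 dB
∠L = 31.82° − 67.84° = -36.02°

At s = jω = j2684:
zero (s+25): 25 + j2684 → |·| = √(25²+2684²) = √7204481 ≈ 2684.1, ∠ = arctan(2684/25) ≈ 89.47°
zero (s+1000): 1000 + j2684 → |·| = √(1000²+2684²) = √8203856 ≈ 2864.2, ∠ = arctan(2684/1000) ≈ 69.57°
pole (s+15): 15 + j2684 → |·| = √(15²+2684²) = √7204081 ≈ 2684, ∠ = arctan(2684/15) ≈ 89.68°
pole (s+40): 40 + j2684 → |·| = √(40²+2684²) = √7205456 ≈ 2684.3, ∠ = arctan(2684/40) ≈ 89.15°
pole (s+376): 376 + j2684 → |·| = √(376²+2684²) = √7345232 ≈ 2710.2, ∠ = arctan(2684/376) ≈ 82.03°
|L| = 500 · 7.6878e+06 / 1.9526e+10 ≈ 0.19686
Gain = 20 log₁₀(0.19686) ≈ -14.12 dB
∠L = 159.04° − 260.86° = -101.82°

ω = 15: 32.6 dB, -36.0°; ω = 2684: -14.1 dB, -101.8°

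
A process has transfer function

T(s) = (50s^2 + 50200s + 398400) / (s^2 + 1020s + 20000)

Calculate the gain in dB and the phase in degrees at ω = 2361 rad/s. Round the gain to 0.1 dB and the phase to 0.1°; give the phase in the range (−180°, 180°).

Substitute s = j2361:
Numerator: 50(j2361)^2 + 50200(j2361) + 398400 = -278317650 + j118522200
Denominator: (j2361)^2 + 1020(j2361) + 20000 = -5554321 + j2408220
|N| = √(278317650² + 118522200²) ≈ 3.025e+08, ∠N ≈ 156.93°
|D| = √(5554321² + 2408220²) ≈ 6.0539e+06, ∠D ≈ 156.56°
|T| = 3.025e+08 / 6.0539e+06 ≈ 49.968
Gain = 20 log₁₀(49.968) ≈ 33.97 dB
∠T = 156.93° − 156.56° = 0.37°

34.0 dB, 0.4°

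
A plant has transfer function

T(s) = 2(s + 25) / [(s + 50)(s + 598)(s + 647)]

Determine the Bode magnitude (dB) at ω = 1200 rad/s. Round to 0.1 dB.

At s = jω = j1200:
zero (s+25): 25 + j1200 → |·| = √(25²+1200²) = √1440625 ≈ 1200.3, ∠ = arctan(1200/25) ≈ 88.81°
pole (s+50): 50 + j1200 → |·| = √(50²+1200²) = √1442500 ≈ 1201, ∠ = arctan(1200/50) ≈ 87.61°
pole (s+598): 598 + j1200 → |·| = √(598²+1200²) = √1797604 ≈ 1340.7, ∠ = arctan(1200/598) ≈ 63.51°
pole (s+647): 647 + j1200 → |·| = √(647²+1200²) = √1858609 ≈ 1363.3, ∠ = arctan(1200/647) ≈ 61.67°
|T| = 2 · 1200.3 / 2.1952e+09 ≈ 1.0936e-06
Gain = 20 log₁₀(1.0936e-06) ≈ -119.22 dB

-119.2 dB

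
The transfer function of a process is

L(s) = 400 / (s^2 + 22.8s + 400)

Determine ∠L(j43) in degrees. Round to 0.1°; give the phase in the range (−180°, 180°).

At s = jω = j43:
quadratic: (j43)² + 22.8·j43 + 400 = -1449 + j980.4 → |·| ≈ 1749.5, ∠ ≈ 145.92°
∠L = 0.00° − 145.92° = -145.92°

-145.9°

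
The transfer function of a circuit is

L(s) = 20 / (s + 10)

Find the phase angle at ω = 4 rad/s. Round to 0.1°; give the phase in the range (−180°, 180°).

Substitute s = j4:
Numerator: 20 = 20 + j0
Denominator: (j4) + 10 = 10 + j4
|N| = √(20² + 0²) ≈ 20, ∠N ≈ 0.00°
|D| = √(10² + 4²) ≈ 10.77, ∠D ≈ 21.80°
∠L = 0.00° − 21.80° = -21.80°

-21.8°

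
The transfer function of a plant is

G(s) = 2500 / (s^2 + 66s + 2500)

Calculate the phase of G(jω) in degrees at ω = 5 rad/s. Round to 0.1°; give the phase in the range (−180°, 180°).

At s = jω = j5:
quadratic: (j5)² + 66·j5 + 2500 = 2475 + j330 → |·| ≈ 2496.9, ∠ ≈ 7.59°
∠G = 0.00° − 7.59° = -7.59°

-7.6°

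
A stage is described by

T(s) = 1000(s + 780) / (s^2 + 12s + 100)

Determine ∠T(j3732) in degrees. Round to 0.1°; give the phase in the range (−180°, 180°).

-101.6°

At s = jω = j3732:
zero (s+780): 780 + j3732 → |·| = √(780²+3732²) = √14536224 ≈ 3812.6, ∠ = arctan(3732/780) ≈ 78.19°
quadratic: (j3732)² + 12·j3732 + 100 = -13927724 + j44784 → |·| ≈ 1.3928e+07, ∠ ≈ 179.82°
∠T = 78.19° − 179.82° = -101.63°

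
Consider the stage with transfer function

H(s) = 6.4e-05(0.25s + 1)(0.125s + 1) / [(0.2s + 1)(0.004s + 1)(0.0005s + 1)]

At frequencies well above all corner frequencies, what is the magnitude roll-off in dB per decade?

Each pole contributes −20 dB/decade at high frequency; each zero contributes +20 dB/decade.
Net: 2 zero(s) − 3 pole(s) → -20 dB/decade.

-20 dB/decade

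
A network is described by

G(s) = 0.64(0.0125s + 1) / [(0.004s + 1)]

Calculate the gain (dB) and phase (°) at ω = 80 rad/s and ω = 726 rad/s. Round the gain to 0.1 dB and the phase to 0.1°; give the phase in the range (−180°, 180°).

At ω = 80 rad/s:
zero (1 + j80·0.0125) = 1 + j1 → |·| ≈ 1.4142, ∠ ≈ 45.00°
pole (1 + j80·0.004) = 1 + j0.32 → |·| ≈ 1.05, ∠ ≈ 17.74°
|G| = 0.64 · 1.4142 / (1.05) ≈ 0.86199
Gain = 20 log₁₀(0.86199) ≈ -1.29 dB
∠G = (45.00°) − (17.74°) = 27.26°

At ω = 726 rad/s:
zero (1 + j726·0.0125) = 1 + j9.075 → |·| ≈ 9.1299, ∠ ≈ 83.71°
pole (1 + j726·0.004) = 1 + j2.904 → |·| ≈ 3.0714, ∠ ≈ 71.00°
|G| = 0.64 · 9.1299 / (3.0714) ≈ 1.9024
Gain = 20 log₁₀(1.9024) ≈ 5.59 dB
∠G = (83.71°) − (71.00°) = 12.71°

ω = 80: -1.3 dB, 27.3°; ω = 726: 5.6 dB, 12.7°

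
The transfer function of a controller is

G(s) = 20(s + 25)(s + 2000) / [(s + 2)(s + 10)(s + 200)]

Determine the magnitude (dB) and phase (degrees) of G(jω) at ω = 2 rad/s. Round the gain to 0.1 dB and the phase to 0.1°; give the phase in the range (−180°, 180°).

44.8 dB, -52.3°

At s = jω = j2:
zero (s+25): 25 + j2 → |·| = √(25²+2²) = √629 ≈ 25.08, ∠ = arctan(2/25) ≈ 4.57°
zero (s+2000): 2000 + j2 → |·| = √(2000²+2²) = √4000004 ≈ 2000, ∠ = arctan(2/2000) ≈ 0.06°
pole (s+2): 2 + j2 → |·| = √(2²+2²) = √8 ≈ 2.8284, ∠ = arctan(2/2) ≈ 45.00°
pole (s+10): 10 + j2 → |·| = √(10²+2²) = √104 ≈ 10.198, ∠ = arctan(2/10) ≈ 11.31°
pole (s+200): 200 + j2 → |·| = √(200²+2²) = √40004 ≈ 200.01, ∠ = arctan(2/200) ≈ 0.57°
|G| = 20 · 50160 / 5769.1 ≈ 173.89
Gain = 20 log₁₀(173.89) ≈ 44.81 dB
∠G = 4.63° − 56.88° = -52.25°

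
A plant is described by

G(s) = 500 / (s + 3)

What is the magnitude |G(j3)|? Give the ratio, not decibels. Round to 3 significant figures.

At s = jω = j3:
pole (s+3): 3 + j3 → |·| = √(3²+3²) = √18 ≈ 4.2426, ∠ = arctan(3/3) ≈ 45.00°
|G| = 500 / 4.2426 ≈ 117.85

118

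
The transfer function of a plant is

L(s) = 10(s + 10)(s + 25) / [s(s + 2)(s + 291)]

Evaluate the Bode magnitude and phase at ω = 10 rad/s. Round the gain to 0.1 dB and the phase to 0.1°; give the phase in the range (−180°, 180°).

At s = jω = j10:
zero (s+10): 10 + j10 → |·| = √(10²+10²) = √200 ≈ 14.142, ∠ = arctan(10/10) ≈ 45.00°
zero (s+25): 25 + j10 → |·| = √(25²+10²) = √725 ≈ 26.926, ∠ = arctan(10/25) ≈ 21.80°
pole (s+2): 2 + j10 → |·| = √(2²+10²) = √104 ≈ 10.198, ∠ = arctan(10/2) ≈ 78.69°
pole (s+291): 291 + j10 → |·| = √(291²+10²) = √84781 ≈ 291.17, ∠ = arctan(10/291) ≈ 1.97°
pole at origin: |s| = 10, ∠ = 90.00° (in denominator)
|L| = 10 · 380.79 / 29694 ≈ 0.12824
Gain = 20 log₁₀(0.12824) ≈ -17.84 dB
∠L = 66.80° − 170.66° = -103.86°

-17.8 dB, -103.9°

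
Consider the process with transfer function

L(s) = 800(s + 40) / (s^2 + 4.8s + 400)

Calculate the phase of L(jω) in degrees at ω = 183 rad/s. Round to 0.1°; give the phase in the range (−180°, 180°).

-100.8°

At s = jω = j183:
zero (s+40): 40 + j183 → |·| = √(40²+183²) = √35089 ≈ 187.32, ∠ = arctan(183/40) ≈ 77.67°
quadratic: (j183)² + 4.8·j183 + 400 = -33089 + j878.4 → |·| ≈ 33101, ∠ ≈ 178.48°
∠L = 77.67° − 178.48° = -100.81°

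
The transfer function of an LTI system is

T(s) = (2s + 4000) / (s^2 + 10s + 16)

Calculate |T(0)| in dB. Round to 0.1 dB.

T(0) = 4000 / 16 = 250
20 log₁₀(250) ≈ 47.96 dB

48.0 dB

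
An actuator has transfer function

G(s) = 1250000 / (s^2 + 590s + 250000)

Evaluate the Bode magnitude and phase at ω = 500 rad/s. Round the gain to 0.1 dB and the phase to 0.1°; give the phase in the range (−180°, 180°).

12.5 dB, -90.0°

At s = jω = j500:
quadratic: (j500)² + 590·j500 + 250000 = 0 + j295000 → |·| ≈ 2.95e+05, ∠ ≈ 90.00°
|G| = 1250000 / 2.95e+05 ≈ 4.2373
Gain = 20 log₁₀(4.2373) ≈ 12.54 dB
∠G = 0.00° − 90.00° = -90.00°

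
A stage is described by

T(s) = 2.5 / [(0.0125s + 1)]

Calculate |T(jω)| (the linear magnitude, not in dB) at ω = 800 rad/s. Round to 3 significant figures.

0.249

At ω = 800 rad/s:
pole (1 + j800·0.0125) = 1 + j10 → |·| ≈ 10.05, ∠ ≈ 84.29°
|T| = 2.5 · 1 / (10.05) ≈ 0.24876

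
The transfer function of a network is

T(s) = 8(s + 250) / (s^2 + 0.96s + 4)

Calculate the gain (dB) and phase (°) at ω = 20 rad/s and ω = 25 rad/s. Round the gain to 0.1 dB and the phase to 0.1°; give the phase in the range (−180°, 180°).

At s = jω = j20:
zero (s+250): 250 + j20 → |·| = √(250²+20²) = √62900 ≈ 250.8, ∠ = arctan(20/250) ≈ 4.57°
quadratic: (j20)² + 0.96·j20 + 4 = -396 + j19.2 → |·| ≈ 396.47, ∠ ≈ 177.22°
|T| = 8 · 250.8 / 396.47 ≈ 5.0607
Gain = 20 log₁₀(5.0607) ≈ 14.08 dB
∠T = 4.57° − 177.22° = -172.65°

At s = jω = j25:
zero (s+250): 250 + j25 → |·| = √(250²+25²) = √63125 ≈ 251.25, ∠ = arctan(25/250) ≈ 5.71°
quadratic: (j25)² + 0.96·j25 + 4 = -621 + j24 → |·| ≈ 621.46, ∠ ≈ 177.79°
|T| = 8 · 251.25 / 621.46 ≈ 3.2343
Gain = 20 log₁₀(3.2343) ≈ 10.20 dB
∠T = 5.71° − 177.79° = -172.08°

ω = 20: 14.1 dB, -172.7°; ω = 25: 10.2 dB, -172.1°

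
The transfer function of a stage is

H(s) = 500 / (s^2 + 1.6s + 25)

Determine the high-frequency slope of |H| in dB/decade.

Each pole contributes −20 dB/decade at high frequency; each zero contributes +20 dB/decade.
Net: 0 zero(s) − 2 pole(s) → -40 dB/decade.

-40 dB/decade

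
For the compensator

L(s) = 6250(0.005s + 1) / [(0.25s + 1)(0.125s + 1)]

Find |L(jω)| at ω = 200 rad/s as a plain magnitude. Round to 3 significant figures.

7.06

At ω = 200 rad/s:
zero (1 + j200·0.005) = 1 + j1 → |·| ≈ 1.4142, ∠ ≈ 45.00°
pole (1 + j200·0.25) = 1 + j50 → |·| ≈ 50.01, ∠ ≈ 88.85°
pole (1 + j200·0.125) = 1 + j25 → |·| ≈ 25.02, ∠ ≈ 87.71°
|L| = 6250 · 1.4142 / (50.01 · 25.02) ≈ 7.0639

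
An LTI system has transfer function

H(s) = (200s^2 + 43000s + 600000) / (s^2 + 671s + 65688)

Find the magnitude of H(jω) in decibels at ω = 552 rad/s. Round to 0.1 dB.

Substitute s = j552:
Numerator: 200(j552)^2 + 43000(j552) + 600000 = -60340800 + j23736000
Denominator: (j552)^2 + 671(j552) + 65688 = -239016 + j370392
|N| = √(60340800² + 23736000²) ≈ 6.4841e+07, ∠N ≈ 158.53°
|D| = √(239016² + 370392²) ≈ 4.4082e+05, ∠D ≈ 122.83°
|H| = 6.4841e+07 / 4.4082e+05 ≈ 147.09
Gain = 20 log₁₀(147.09) ≈ 43.35 dB

43.4 dB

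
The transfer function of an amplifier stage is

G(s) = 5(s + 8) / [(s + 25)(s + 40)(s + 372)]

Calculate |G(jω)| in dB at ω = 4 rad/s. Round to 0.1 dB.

At s = jω = j4:
zero (s+8): 8 + j4 → |·| = √(8²+4²) = √80 ≈ 8.9443, ∠ = arctan(4/8) ≈ 26.57°
pole (s+25): 25 + j4 → |·| = √(25²+4²) = √641 ≈ 25.318, ∠ = arctan(4/25) ≈ 9.09°
pole (s+40): 40 + j4 → |·| = √(40²+4²) = √1616 ≈ 40.2, ∠ = arctan(4/40) ≈ 5.71°
pole (s+372): 372 + j4 → |·| = √(372²+4²) = √138400 ≈ 372.02, ∠ = arctan(4/372) ≈ 0.62°
|G| = 5 · 8.9443 / 3.7864e+05 ≈ 0.00011811
Gain = 20 log₁₀(0.00011811) ≈ -78.55 dB

-78.6 dB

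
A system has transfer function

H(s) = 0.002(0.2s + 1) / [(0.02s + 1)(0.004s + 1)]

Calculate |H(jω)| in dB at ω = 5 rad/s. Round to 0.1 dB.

-51.0 dB

At ω = 5 rad/s:
zero (1 + j5·0.2) = 1 + j1 → |·| ≈ 1.4142, ∠ ≈ 45.00°
pole (1 + j5·0.02) = 1 + j0.1 → |·| ≈ 1.005, ∠ ≈ 5.71°
pole (1 + j5·0.004) = 1 + j0.02 → |·| ≈ 1.0002, ∠ ≈ 1.15°
|H| = 0.002 · 1.4142 / (1.005 · 1.0002) ≈ 0.0028138
Gain = 20 log₁₀(0.0028138) ≈ -51.01 dB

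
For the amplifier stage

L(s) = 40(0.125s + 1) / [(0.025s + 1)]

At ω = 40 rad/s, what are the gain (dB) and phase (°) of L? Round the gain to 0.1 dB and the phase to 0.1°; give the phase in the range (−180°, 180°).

43.2 dB, 33.7°

At ω = 40 rad/s:
zero (1 + j40·0.125) = 1 + j5 → |·| ≈ 5.099, ∠ ≈ 78.69°
pole (1 + j40·0.025) = 1 + j1 → |·| ≈ 1.4142, ∠ ≈ 45.00°
|L| = 40 · 5.099 / (1.4142) ≈ 144.22
Gain = 20 log₁₀(144.22) ≈ 43.18 dB
∠L = (78.69°) − (45.00°) = 33.69°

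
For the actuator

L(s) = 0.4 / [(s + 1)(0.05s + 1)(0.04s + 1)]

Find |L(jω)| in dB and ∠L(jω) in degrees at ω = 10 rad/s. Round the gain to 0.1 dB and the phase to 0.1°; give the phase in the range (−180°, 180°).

At ω = 10 rad/s:
pole (1 + j10·1) = 1 + j10 → |·| ≈ 10.05, ∠ ≈ 84.29°
pole (1 + j10·0.05) = 1 + j0.5 → |·| ≈ 1.118, ∠ ≈ 26.57°
pole (1 + j10·0.04) = 1 + j0.4 → |·| ≈ 1.077, ∠ ≈ 21.80°
|L| = 0.4 · 1 / (10.05 · 1.118 · 1.077) ≈ 0.033055
Gain = 20 log₁₀(0.033055) ≈ -29.62 dB
∠L = (0°) − (84.29° + 26.57° + 21.80°) = -132.66°

-29.6 dB, -132.7°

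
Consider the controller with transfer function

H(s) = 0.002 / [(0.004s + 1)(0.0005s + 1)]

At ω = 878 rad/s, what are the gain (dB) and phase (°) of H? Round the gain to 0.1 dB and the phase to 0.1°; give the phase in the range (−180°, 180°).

-66.0 dB, -97.8°

At ω = 878 rad/s:
pole (1 + j878·0.004) = 1 + j3.512 → |·| ≈ 3.6516, ∠ ≈ 74.11°
pole (1 + j878·0.0005) = 1 + j0.439 → |·| ≈ 1.0921, ∠ ≈ 23.70°
|H| = 0.002 · 1 / (3.6516 · 1.0921) ≈ 0.00050152
Gain = 20 log₁₀(0.00050152) ≈ -65.99 dB
∠H = (0°) − (74.11° + 23.70°) = -97.81°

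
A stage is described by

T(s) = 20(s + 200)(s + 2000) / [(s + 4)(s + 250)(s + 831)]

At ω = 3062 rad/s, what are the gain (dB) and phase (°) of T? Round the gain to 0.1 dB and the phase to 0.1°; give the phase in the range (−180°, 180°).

At s = jω = j3062:
zero (s+200): 200 + j3062 → |·| = √(200²+3062²) = √9415844 ≈ 3068.5, ∠ = arctan(3062/200) ≈ 86.26°
zero (s+2000): 2000 + j3062 → |·| = √(2000²+3062²) = √13375844 ≈ 3657.3, ∠ = arctan(3062/2000) ≈ 56.85°
pole (s+4): 4 + j3062 → |·| = √(4²+3062²) = √9375860 ≈ 3062, ∠ = arctan(3062/4) ≈ 89.93°
pole (s+250): 250 + j3062 → |·| = √(250²+3062²) = √9438344 ≈ 3072.2, ∠ = arctan(3062/250) ≈ 85.33°
pole (s+831): 831 + j3062 → |·| = √(831²+3062²) = √10066405 ≈ 3172.8, ∠ = arctan(3062/831) ≈ 74.82°
|T| = 20 · 1.1222e+07 / 2.9847e+10 ≈ 0.0075197
Gain = 20 log₁₀(0.0075197) ≈ -42.48 dB
∠T = 143.11° − 250.08° = -106.97°

-42.5 dB, -107.0°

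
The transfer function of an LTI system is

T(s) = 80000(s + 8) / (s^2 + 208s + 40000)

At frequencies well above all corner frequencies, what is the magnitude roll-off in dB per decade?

Each pole contributes −20 dB/decade at high frequency; each zero contributes +20 dB/decade.
Net: 1 zero(s) − 2 pole(s) → -20 dB/decade.

-20 dB/decade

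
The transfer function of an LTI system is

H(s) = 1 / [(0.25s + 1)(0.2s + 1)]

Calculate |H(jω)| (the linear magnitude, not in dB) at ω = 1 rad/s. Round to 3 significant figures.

0.951

At ω = 1 rad/s:
pole (1 + j1·0.25) = 1 + j0.25 → |·| ≈ 1.0308, ∠ ≈ 14.04°
pole (1 + j1·0.2) = 1 + j0.2 → |·| ≈ 1.0198, ∠ ≈ 11.31°
|H| = 1 · 1 / (1.0308 · 1.0198) ≈ 0.95128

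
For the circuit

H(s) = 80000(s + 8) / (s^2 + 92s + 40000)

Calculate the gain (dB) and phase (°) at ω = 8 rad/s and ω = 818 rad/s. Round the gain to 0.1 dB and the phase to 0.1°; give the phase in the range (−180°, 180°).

ω = 8: 27.1 dB, 43.9°; ω = 818: 40.3 dB, -83.7°

At s = jω = j8:
zero (s+8): 8 + j8 → |·| = √(8²+8²) = √128 ≈ 11.314, ∠ = arctan(8/8) ≈ 45.00°
quadratic: (j8)² + 92·j8 + 40000 = 39936 + j736 → |·| ≈ 39943, ∠ ≈ 1.06°
|H| = 80000 · 11.314 / 39943 ≈ 22.66
Gain = 20 log₁₀(22.66) ≈ 27.11 dB
∠H = 45.00° − 1.06° = 43.94°

At s = jω = j818:
zero (s+8): 8 + j818 → |·| = √(8²+818²) = √669188 ≈ 818.04, ∠ = arctan(818/8) ≈ 89.44°
quadratic: (j818)² + 92·j818 + 40000 = -629124 + j75256 → |·| ≈ 6.3361e+05, ∠ ≈ 173.18°
|H| = 80000 · 818.04 / 6.3361e+05 ≈ 103.29
Gain = 20 log₁₀(103.29) ≈ 40.28 dB
∠H = 89.44° − 173.18° = -83.74°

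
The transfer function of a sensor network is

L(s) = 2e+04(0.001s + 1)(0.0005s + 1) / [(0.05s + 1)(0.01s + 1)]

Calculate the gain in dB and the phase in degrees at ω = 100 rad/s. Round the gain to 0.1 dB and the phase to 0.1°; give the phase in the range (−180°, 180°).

68.9 dB, -115.1°

At ω = 100 rad/s:
zero (1 + j100·0.001) = 1 + j0.1 → |·| ≈ 1.005, ∠ ≈ 5.71°
zero (1 + j100·0.0005) = 1 + j0.05 → |·| ≈ 1.0012, ∠ ≈ 2.86°
pole (1 + j100·0.05) = 1 + j5 → |·| ≈ 5.099, ∠ ≈ 78.69°
pole (1 + j100·0.01) = 1 + j1 → |·| ≈ 1.4142, ∠ ≈ 45.00°
|L| = 2e+04 · 1.005 · 1.0012 / (5.099 · 1.4142) ≈ 2790.8
Gain = 20 log₁₀(2790.8) ≈ 68.91 dB
∠L = (5.71° + 2.86°) − (78.69° + 45.00°) = -115.12°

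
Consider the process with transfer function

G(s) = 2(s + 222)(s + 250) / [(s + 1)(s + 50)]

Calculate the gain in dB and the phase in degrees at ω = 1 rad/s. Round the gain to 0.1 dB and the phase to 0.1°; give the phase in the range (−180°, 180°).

At s = jω = j1:
zero (s+222): 222 + j1 → |·| = √(222²+1²) = √49285 ≈ 222, ∠ = arctan(1/222) ≈ 0.26°
zero (s+250): 250 + j1 → |·| = √(250²+1²) = √62501 ≈ 250, ∠ = arctan(1/250) ≈ 0.23°
pole (s+1): 1 + j1 → |·| = √(1²+1²) = √2 ≈ 1.4142, ∠ = arctan(1/1) ≈ 45.00°
pole (s+50): 50 + j1 → |·| = √(50²+1²) = √2501 ≈ 50.01, ∠ = arctan(1/50) ≈ 1.15°
|G| = 2 · 55500 / 70.724 ≈ 1569.5
Gain = 20 log₁₀(1569.5) ≈ 63.92 dB
∠G = 0.49° − 46.15° = -45.66°

63.9 dB, -45.7°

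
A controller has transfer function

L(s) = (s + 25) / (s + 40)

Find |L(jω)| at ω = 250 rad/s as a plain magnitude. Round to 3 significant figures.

0.992

Substitute s = j250:
Numerator: (j250) + 25 = 25 + j250
Denominator: (j250) + 40 = 40 + j250
|N| = √(25² + 250²) ≈ 251.25, ∠N ≈ 84.29°
|D| = √(40² + 250²) ≈ 253.18, ∠D ≈ 80.91°
|L| = 251.25 / 253.18 ≈ 0.99238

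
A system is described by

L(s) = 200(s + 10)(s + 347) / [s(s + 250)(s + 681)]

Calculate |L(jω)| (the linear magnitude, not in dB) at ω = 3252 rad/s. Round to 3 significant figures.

0.0604

At s = jω = j3252:
zero (s+10): 10 + j3252 → |·| = √(10²+3252²) = √10575604 ≈ 3252, ∠ = arctan(3252/10) ≈ 89.82°
zero (s+347): 347 + j3252 → |·| = √(347²+3252²) = √10695913 ≈ 3270.5, ∠ = arctan(3252/347) ≈ 83.91°
pole (s+250): 250 + j3252 → |·| = √(250²+3252²) = √10638004 ≈ 3261.6, ∠ = arctan(3252/250) ≈ 85.60°
pole (s+681): 681 + j3252 → |·| = √(681²+3252²) = √11039265 ≈ 3322.5, ∠ = arctan(3252/681) ≈ 78.17°
pole at origin: |s| = 3252, ∠ = 90.00° (in denominator)
|L| = 200 · 1.0636e+07 / 3.5241e+10 ≈ 0.060362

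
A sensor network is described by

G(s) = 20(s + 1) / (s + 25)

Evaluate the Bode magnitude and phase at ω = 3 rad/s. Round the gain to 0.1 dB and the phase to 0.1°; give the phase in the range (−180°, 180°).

8.0 dB, 64.7°

At s = jω = j3:
zero (s+1): 1 + j3 → |·| = √(1²+3²) = √10 ≈ 3.1623, ∠ = arctan(3/1) ≈ 71.57°
pole (s+25): 25 + j3 → |·| = √(25²+3²) = √634 ≈ 25.179, ∠ = arctan(3/25) ≈ 6.84°
|G| = 20 · 3.1623 / 25.179 ≈ 2.5119
Gain = 20 log₁₀(2.5119) ≈ 8.00 dB
∠G = 71.57° − 6.84° = 64.73°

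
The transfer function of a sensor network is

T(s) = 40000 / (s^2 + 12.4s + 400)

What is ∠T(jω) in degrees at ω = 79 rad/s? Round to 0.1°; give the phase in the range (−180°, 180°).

At s = jω = j79:
quadratic: (j79)² + 12.4·j79 + 400 = -5841 + j979.6 → |·| ≈ 5922.6, ∠ ≈ 170.48°
∠T = 0.00° − 170.48° = -170.48°

-170.5°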